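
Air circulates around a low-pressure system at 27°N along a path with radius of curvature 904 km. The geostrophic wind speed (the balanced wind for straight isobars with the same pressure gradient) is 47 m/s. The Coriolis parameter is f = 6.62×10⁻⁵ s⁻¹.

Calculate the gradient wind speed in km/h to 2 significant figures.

110 km/h

Around a low, centrifugal force acts outward with Coriolis, so pressure-gradient force balances both:
(1/ρ)|∂P/∂n| = fV + V²/R  →  V² + fR·V − fR·V_g = 0
With fR = 6.62×10⁻⁵ × 904×10³ m = 59.8 m/s:
V = [−fR + √((fR)² + 4 fR V_g)]/2 = [−59.8 + √(59.8² + 4×59.8×47)]/2 = 31 m/s
Subgeostrophic (V < V_g = 47 m/s), as expected around a low.
Converting: 31 m/s × 3.6 = 110 km/h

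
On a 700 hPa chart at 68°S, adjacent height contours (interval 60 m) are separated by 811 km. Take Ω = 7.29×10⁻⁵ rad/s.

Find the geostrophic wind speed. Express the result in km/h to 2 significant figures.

19 km/h

Coriolis parameter at 68°S:
f = 2Ω sin φ = 2 × 7.29×10⁻⁵ × sin 68° = 1.35×10⁻⁴ s⁻¹
Height gradient: |∂Z/∂n| = 60 m / 811000 m = 7.40×10⁻⁵
On a pressure surface, geostrophic balance gives V_g = (g/f)|∂Z/∂n|:
V_g = 9.81 × 7.40×10⁻⁵ / 1.35×10⁻⁴ = 5.37 m/s
Converting: 5.37 m/s × 3.6 = 19 km/h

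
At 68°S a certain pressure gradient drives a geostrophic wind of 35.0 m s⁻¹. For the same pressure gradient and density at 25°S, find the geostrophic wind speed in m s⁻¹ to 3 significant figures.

76.8 m s⁻¹

With the same pressure gradient and density, V_g ∝ 1/f ∝ 1/sin φ.
V₂ = V₁ · sin φ₁ / sin φ₂ = 35.0 × sin 68° / sin 25°
V₂ = 35.0 × 0.9272/0.4226 = 76.8 m s⁻¹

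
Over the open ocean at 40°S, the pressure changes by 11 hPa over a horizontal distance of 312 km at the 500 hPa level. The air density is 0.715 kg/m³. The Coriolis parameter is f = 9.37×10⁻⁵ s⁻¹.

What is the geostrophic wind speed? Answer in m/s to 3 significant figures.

52.6 m/s

Pressure gradient: |∂P/∂n| = 1100 Pa / 312000 m = 3.53×10⁻³ Pa/m
Geostrophic balance (pressure-gradient force = Coriolis force):
V_g = (1/(fρ)) |∂P/∂n| = 3.53×10⁻³ / (9.37×10⁻⁵ × 0.715) = 52.6 m/s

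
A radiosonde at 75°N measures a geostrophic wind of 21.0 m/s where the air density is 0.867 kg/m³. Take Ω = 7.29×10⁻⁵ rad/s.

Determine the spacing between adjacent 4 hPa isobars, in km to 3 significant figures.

156 km

Coriolis parameter at 75°N:
f = 2Ω sin φ = 2 × 7.29×10⁻⁵ × sin 75° = 1.41×10⁻⁴ s⁻¹
Geostrophic balance rearranged: |∂P/∂n| = f ρ V_g
|∂P/∂n| = 1.41×10⁻⁴ × 0.867 × 21.0 = 2.56×10⁻³ Pa/m
Isobar spacing: Δn = ΔP/|∂P/∂n| = 400 Pa / 2.56×10⁻³ Pa/m = 155998 m ≈ 156 km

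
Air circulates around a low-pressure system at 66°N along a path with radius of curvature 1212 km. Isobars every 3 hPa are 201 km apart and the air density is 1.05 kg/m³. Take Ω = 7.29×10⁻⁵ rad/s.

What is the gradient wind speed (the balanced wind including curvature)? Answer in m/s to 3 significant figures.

10.0 m/s

Coriolis parameter at 66°N:
f = 2Ω sin φ = 2 × 7.29×10⁻⁵ × sin 66° = 1.33×10⁻⁴ s⁻¹
Pressure gradient: |∂P/∂n| = 300 Pa / 201000 m = 1.49×10⁻³ Pa/m
Geostrophic speed: V_g = |∂P/∂n|/(fρ) = 1.49×10⁻³/(1.33×10⁻⁴ × 1.05) = 10.7 m/s
Around a low, centrifugal force acts outward with Coriolis, so pressure-gradient force balances both:
(1/ρ)|∂P/∂n| = fV + V²/R  →  V² + fR·V − fR·V_g = 0
With fR = 1.33×10⁻⁴ × 1212×10³ m = 161 m/s:
V = [−fR + √((fR)² + 4 fR V_g)]/2 = [−161 + √(161² + 4×161×10.7)]/2 = 10 m/s
Subgeostrophic (V < V_g = 10.7 m/s), as expected around a low.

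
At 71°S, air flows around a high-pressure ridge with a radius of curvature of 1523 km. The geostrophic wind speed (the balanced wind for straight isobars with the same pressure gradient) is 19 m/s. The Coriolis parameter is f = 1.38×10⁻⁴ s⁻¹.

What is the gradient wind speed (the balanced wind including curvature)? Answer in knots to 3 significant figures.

Around a high, pressure-gradient force acts outward with centrifugal, so Coriolis balances both:
fV = (1/ρ)|∂P/∂n| + V²/R  →  V² − fR·V + fR·V_g = 0
With fR = 1.38×10⁻⁴ × 1523×10³ m = 210 m/s:
V = [fR − √((fR)² − 4 fR V_g)]/2 = [210 − √(210² − 4×210×19)]/2 = 21.1 m/s
Supergeostrophic (V > V_g = 19 m/s), as expected around a high.
Converting: 21.1 m/s × 1.944 = 41.1 knots

41.1 knots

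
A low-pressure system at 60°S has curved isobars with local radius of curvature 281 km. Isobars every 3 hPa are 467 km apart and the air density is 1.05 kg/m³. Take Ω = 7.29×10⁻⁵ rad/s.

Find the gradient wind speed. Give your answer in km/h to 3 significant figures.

Coriolis parameter at 60°S:
f = 2Ω sin φ = 2 × 7.29×10⁻⁵ × sin 60° = 1.26×10⁻⁴ s⁻¹
Pressure gradient: |∂P/∂n| = 300 Pa / 467000 m = 6.42×10⁻⁴ Pa/m
Geostrophic speed: V_g = |∂P/∂n|/(fρ) = 6.42×10⁻⁴/(1.26×10⁻⁴ × 1.05) = 4.85 m/s
Around a low, centrifugal force acts outward with Coriolis, so pressure-gradient force balances both:
(1/ρ)|∂P/∂n| = fV + V²/R  →  V² + fR·V − fR·V_g = 0
With fR = 1.26×10⁻⁴ × 281×10³ m = 35.5 m/s:
V = [−fR + √((fR)² + 4 fR V_g)]/2 = [−35.5 + √(35.5² + 4×35.5×4.85)]/2 = 4.32 m/s
Subgeostrophic (V < V_g = 4.85 m/s), as expected around a low.
Converting: 4.32 m/s × 3.6 = 15.6 km/h

15.6 km/h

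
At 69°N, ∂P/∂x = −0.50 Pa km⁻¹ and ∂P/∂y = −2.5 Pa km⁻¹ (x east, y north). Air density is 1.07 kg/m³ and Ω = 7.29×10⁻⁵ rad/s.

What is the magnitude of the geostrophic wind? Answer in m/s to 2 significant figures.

Coriolis parameter at 69°N:
f = 2Ω sin φ = 2 × 7.29×10⁻⁵ × sin 69° = 1.36×10⁻⁴ s⁻¹
Component geostrophic relations (x east, y north):
u_g = −(1/(fρ)) ∂P/∂y,  v_g = (1/(fρ)) ∂P/∂x
u_g = −(−2.5×10⁻³)/(1.36×10⁻⁴ × 1.07) = 17.2 m/s;  v_g = (−0.50×10⁻³)/(1.36×10⁻⁴ × 1.07) = −3.43 m/s
|V_g| = √(u_g² + v_g²) = 17.5 m/s

18 m/s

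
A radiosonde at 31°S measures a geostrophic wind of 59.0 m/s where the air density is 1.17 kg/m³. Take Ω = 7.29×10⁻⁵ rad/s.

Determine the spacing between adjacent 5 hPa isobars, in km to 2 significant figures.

Coriolis parameter at 31°S:
f = 2Ω sin φ = 2 × 7.29×10⁻⁵ × sin 31° = 7.51×10⁻⁵ s⁻¹
Geostrophic balance rearranged: |∂P/∂n| = f ρ V_g
|∂P/∂n| = 7.51×10⁻⁵ × 1.17 × 59.0 = 5.18×10⁻³ Pa/m
Isobar spacing: Δn = ΔP/|∂P/∂n| = 500 Pa / 5.18×10⁻³ Pa/m = 96457 m ≈ 96 km

96 km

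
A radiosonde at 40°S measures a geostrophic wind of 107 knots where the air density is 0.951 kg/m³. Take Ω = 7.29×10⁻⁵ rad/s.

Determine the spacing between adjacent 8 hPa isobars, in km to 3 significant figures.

Coriolis parameter at 40°S:
f = 2Ω sin φ = 2 × 7.29×10⁻⁵ × sin 40° = 9.37×10⁻⁵ s⁻¹
Wind speed in SI: 107 knots = 55.0 m/s
Geostrophic balance rearranged: |∂P/∂n| = f ρ V_g
|∂P/∂n| = 9.37×10⁻⁵ × 0.951 × 55.0 = 4.91×10⁻³ Pa/m
Isobar spacing: Δn = ΔP/|∂P/∂n| = 800 Pa / 4.91×10⁻³ Pa/m = 163066 m ≈ 163 km

163 km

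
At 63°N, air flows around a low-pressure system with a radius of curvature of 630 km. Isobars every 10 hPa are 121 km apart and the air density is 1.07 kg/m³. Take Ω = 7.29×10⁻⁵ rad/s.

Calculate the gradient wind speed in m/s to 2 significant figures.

Coriolis parameter at 63°N:
f = 2Ω sin φ = 2 × 7.29×10⁻⁵ × sin 63° = 1.30×10⁻⁴ s⁻¹
Pressure gradient: |∂P/∂n| = 1000 Pa / 121000 m = 8.26×10⁻³ Pa/m
Geostrophic speed: V_g = |∂P/∂n|/(fρ) = 8.26×10⁻³/(1.30×10⁻⁴ × 1.07) = 59.5 m/s
Around a low, centrifugal force acts outward with Coriolis, so pressure-gradient force balances both:
(1/ρ)|∂P/∂n| = fV + V²/R  →  V² + fR·V − fR·V_g = 0
With fR = 1.30×10⁻⁴ × 630×10³ m = 81.8 m/s:
V = [−fR + √((fR)² + 4 fR V_g)]/2 = [−81.8 + √(81.8² + 4×81.8×59.5)]/2 = 40 m/s
Subgeostrophic (V < V_g = 59.5 m/s), as expected around a low.

40 m/s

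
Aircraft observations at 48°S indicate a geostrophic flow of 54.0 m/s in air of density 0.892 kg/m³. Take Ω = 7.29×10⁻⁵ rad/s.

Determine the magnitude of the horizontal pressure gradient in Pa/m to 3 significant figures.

Coriolis parameter at 48°S:
f = 2Ω sin φ = 2 × 7.29×10⁻⁵ × sin 48° = 1.08×10⁻⁴ s⁻¹
Geostrophic balance rearranged: |∂P/∂n| = f ρ V_g
|∂P/∂n| = 1.08×10⁻⁴ × 0.892 × 54.0 = 5.22×10⁻³ Pa/m

5.22×10⁻³ Pa/m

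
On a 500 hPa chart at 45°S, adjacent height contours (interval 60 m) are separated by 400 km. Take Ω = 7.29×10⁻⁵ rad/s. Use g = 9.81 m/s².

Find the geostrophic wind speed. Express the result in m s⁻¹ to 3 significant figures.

14.3 m s⁻¹

Coriolis parameter at 45°S:
f = 2Ω sin φ = 2 × 7.29×10⁻⁵ × sin 45° = 1.03×10⁻⁴ s⁻¹
Height gradient: |∂Z/∂n| = 60 m / 400000 m = 1.50×10⁻⁴
On a pressure surface, geostrophic balance gives V_g = (g/f)|∂Z/∂n|:
V_g = 9.81 × 1.50×10⁻⁴ / 1.03×10⁻⁴ = 14.3 m/s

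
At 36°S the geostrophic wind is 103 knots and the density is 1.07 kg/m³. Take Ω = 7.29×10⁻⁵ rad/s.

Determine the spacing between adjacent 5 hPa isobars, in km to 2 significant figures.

100 km

Coriolis parameter at 36°S:
f = 2Ω sin φ = 2 × 7.29×10⁻⁵ × sin 36° = 8.57×10⁻⁵ s⁻¹
Wind speed in SI: 103 knots = 53.0 m/s
Geostrophic balance rearranged: |∂P/∂n| = f ρ V_g
|∂P/∂n| = 8.57×10⁻⁵ × 1.07 × 53.0 = 4.86×10⁻³ Pa/m
Isobar spacing: Δn = ΔP/|∂P/∂n| = 500 Pa / 4.86×10⁻³ Pa/m = 102905 m ≈ 100 km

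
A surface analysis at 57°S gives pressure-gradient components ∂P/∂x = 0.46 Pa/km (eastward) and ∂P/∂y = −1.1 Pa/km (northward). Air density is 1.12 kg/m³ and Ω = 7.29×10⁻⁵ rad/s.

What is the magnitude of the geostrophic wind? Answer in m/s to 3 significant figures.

8.71 m/s

Coriolis parameter at 57°S:
f = 2Ω sin φ = 2 × 7.29×10⁻⁵ × sin 57° = 1.22×10⁻⁴ s⁻¹
In the Southern Hemisphere f is negative: f = −1.22×10⁻⁴ s⁻¹.
Component geostrophic relations (x east, y north):
u_g = −(1/(fρ)) ∂P/∂y,  v_g = (1/(fρ)) ∂P/∂x
u_g = −(−1.1×10⁻³)/(−1.22×10⁻⁴ × 1.12) = −8.03 m/s;  v_g = (0.46×10⁻³)/(−1.22×10⁻⁴ × 1.12) = −3.36 m/s
|V_g| = √(u_g² + v_g²) = 8.71 m/s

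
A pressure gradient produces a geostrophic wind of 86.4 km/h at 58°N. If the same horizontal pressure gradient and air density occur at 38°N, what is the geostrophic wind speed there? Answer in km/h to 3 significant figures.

119 km/h

With the same pressure gradient and density, V_g ∝ 1/f ∝ 1/sin φ.
V₂ = V₁ · sin φ₁ / sin φ₂ = 86.4 × sin 58° / sin 38°
V₂ = 86.4 × 0.8480/0.6157 = 119 km/h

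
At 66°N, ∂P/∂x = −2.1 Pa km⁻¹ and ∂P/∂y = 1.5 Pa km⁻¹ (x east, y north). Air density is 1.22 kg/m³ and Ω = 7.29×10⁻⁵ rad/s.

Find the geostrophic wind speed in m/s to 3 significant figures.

15.9 m/s

Coriolis parameter at 66°N:
f = 2Ω sin φ = 2 × 7.29×10⁻⁵ × sin 66° = 1.33×10⁻⁴ s⁻¹
Component geostrophic relations (x east, y north):
u_g = −(1/(fρ)) ∂P/∂y,  v_g = (1/(fρ)) ∂P/∂x
u_g = −(1.5×10⁻³)/(1.33×10⁻⁴ × 1.22) = −9.23 m/s;  v_g = (−2.1×10⁻³)/(1.33×10⁻⁴ × 1.22) = −12.9 m/s
|V_g| = √(u_g² + v_g²) = 15.9 m/s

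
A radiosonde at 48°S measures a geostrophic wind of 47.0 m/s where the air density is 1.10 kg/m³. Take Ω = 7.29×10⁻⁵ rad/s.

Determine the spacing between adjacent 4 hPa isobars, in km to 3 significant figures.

Coriolis parameter at 48°S:
f = 2Ω sin φ = 2 × 7.29×10⁻⁵ × sin 48° = 1.08×10⁻⁴ s⁻¹
Geostrophic balance rearranged: |∂P/∂n| = f ρ V_g
|∂P/∂n| = 1.08×10⁻⁴ × 1.10 × 47.0 = 5.60×10⁻³ Pa/m
Isobar spacing: Δn = ΔP/|∂P/∂n| = 400 Pa / 5.60×10⁻³ Pa/m = 71407 m ≈ 71.4 km

71.4 km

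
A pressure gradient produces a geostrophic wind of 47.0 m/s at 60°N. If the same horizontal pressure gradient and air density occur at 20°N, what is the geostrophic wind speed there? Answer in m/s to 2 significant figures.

120 m/s

With the same pressure gradient and density, V_g ∝ 1/f ∝ 1/sin φ.
V₂ = V₁ · sin φ₁ / sin φ₂ = 47.0 × sin 60° / sin 20°
V₂ = 47.0 × 0.8660/0.3420 = 120 m/s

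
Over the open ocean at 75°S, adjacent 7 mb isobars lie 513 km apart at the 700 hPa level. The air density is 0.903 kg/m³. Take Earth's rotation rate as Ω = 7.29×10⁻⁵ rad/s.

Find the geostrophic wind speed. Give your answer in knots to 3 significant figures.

Coriolis parameter at 75°S:
f = 2Ω sin φ = 2 × 7.29×10⁻⁵ × sin 75° = 1.41×10⁻⁴ s⁻¹
Pressure gradient: |∂P/∂n| = 700 Pa / 513000 m = 1.36×10⁻³ Pa/m
Geostrophic balance (pressure-gradient force = Coriolis force):
V_g = (1/(fρ)) |∂P/∂n| = 1.36×10⁻³ / (1.41×10⁻⁴ × 0.903) = 10.7 m/s
Converting: 10.7 m/s × 1.944 = 20.9 knots

20.9 knots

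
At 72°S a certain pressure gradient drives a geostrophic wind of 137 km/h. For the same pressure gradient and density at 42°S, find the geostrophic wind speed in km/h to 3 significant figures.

With the same pressure gradient and density, V_g ∝ 1/f ∝ 1/sin φ.
V₂ = V₁ · sin φ₁ / sin φ₂ = 137 × sin 72° / sin 42°
V₂ = 137 × 0.9511/0.6691 = 195 km/h

195 km/h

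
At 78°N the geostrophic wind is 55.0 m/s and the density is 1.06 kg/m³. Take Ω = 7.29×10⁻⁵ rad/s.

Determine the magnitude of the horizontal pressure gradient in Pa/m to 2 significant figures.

8.3×10⁻³ Pa/m

Coriolis parameter at 78°N:
f = 2Ω sin φ = 2 × 7.29×10⁻⁵ × sin 78° = 1.43×10⁻⁴ s⁻¹
Geostrophic balance rearranged: |∂P/∂n| = f ρ V_g
|∂P/∂n| = 1.43×10⁻⁴ × 1.06 × 55.0 = 8.31×10⁻³ Pa/m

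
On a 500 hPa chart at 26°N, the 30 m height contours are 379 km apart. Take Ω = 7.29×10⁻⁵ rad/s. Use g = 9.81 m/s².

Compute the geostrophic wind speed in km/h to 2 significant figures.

44 km/h

Coriolis parameter at 26°N:
f = 2Ω sin φ = 2 × 7.29×10⁻⁵ × sin 26° = 6.39×10⁻⁵ s⁻¹
Height gradient: |∂Z/∂n| = 30 m / 379000 m = 7.92×10⁻⁵
On a pressure surface, geostrophic balance gives V_g = (g/f)|∂Z/∂n|:
V_g = 9.81 × 7.92×10⁻⁵ / 6.39×10⁻⁵ = 12.1 m/s
Converting: 12.1 m/s × 3.6 = 44 km/h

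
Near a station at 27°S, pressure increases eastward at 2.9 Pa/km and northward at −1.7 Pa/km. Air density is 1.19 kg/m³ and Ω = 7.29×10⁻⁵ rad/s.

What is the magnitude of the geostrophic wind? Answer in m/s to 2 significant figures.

43 m/s

Coriolis parameter at 27°S:
f = 2Ω sin φ = 2 × 7.29×10⁻⁵ × sin 27° = 6.62×10⁻⁵ s⁻¹
In the Southern Hemisphere f is negative: f = −6.62×10⁻⁵ s⁻¹.
Component geostrophic relations (x east, y north):
u_g = −(1/(fρ)) ∂P/∂y,  v_g = (1/(fρ)) ∂P/∂x
u_g = −(−1.7×10⁻³)/(−6.62×10⁻⁵ × 1.19) = −21.6 m/s;  v_g = (2.9×10⁻³)/(−6.62×10⁻⁵ × 1.19) = −36.8 m/s
|V_g| = √(u_g² + v_g²) = 42.7 m/s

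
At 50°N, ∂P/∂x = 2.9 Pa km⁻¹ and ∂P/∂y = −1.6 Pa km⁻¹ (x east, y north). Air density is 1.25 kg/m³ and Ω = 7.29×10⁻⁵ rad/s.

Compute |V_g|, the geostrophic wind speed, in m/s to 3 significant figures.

Coriolis parameter at 50°N:
f = 2Ω sin φ = 2 × 7.29×10⁻⁵ × sin 50° = 1.12×10⁻⁴ s⁻¹
Component geostrophic relations (x east, y north):
u_g = −(1/(fρ)) ∂P/∂y,  v_g = (1/(fρ)) ∂P/∂x
u_g = −(−1.6×10⁻³)/(1.12×10⁻⁴ × 1.25) = 11.5 m/s;  v_g = (2.9×10⁻³)/(1.12×10⁻⁴ × 1.25) = 20.8 m/s
|V_g| = √(u_g² + v_g²) = 23.7 m/s

23.7 m/s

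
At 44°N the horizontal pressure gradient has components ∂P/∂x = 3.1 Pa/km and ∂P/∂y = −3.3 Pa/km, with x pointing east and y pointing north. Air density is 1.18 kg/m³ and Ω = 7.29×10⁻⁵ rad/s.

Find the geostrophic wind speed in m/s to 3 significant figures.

Coriolis parameter at 44°N:
f = 2Ω sin φ = 2 × 7.29×10⁻⁵ × sin 44° = 1.01×10⁻⁴ s⁻¹
Component geostrophic relations (x east, y north):
u_g = −(1/(fρ)) ∂P/∂y,  v_g = (1/(fρ)) ∂P/∂x
u_g = −(−3.3×10⁻³)/(1.01×10⁻⁴ × 1.18) = 27.6 m/s;  v_g = (3.1×10⁻³)/(1.01×10⁻⁴ × 1.18) = 25.9 m/s
|V_g| = √(u_g² + v_g²) = 37.9 m/s

37.9 m/s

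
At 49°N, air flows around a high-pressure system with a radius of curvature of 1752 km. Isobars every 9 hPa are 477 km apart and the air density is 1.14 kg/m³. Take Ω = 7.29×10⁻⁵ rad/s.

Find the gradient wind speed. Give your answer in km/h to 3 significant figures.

Coriolis parameter at 49°N:
f = 2Ω sin φ = 2 × 7.29×10⁻⁵ × sin 49° = 1.10×10⁻⁴ s⁻¹
Pressure gradient: |∂P/∂n| = 900 Pa / 477000 m = 1.89×10⁻³ Pa/m
Geostrophic speed: V_g = |∂P/∂n|/(fρ) = 1.89×10⁻³/(1.10×10⁻⁴ × 1.14) = 15.0 m/s
Around a high, pressure-gradient force acts outward with centrifugal, so Coriolis balances both:
fV = (1/ρ)|∂P/∂n| + V²/R  →  V² − fR·V + fR·V_g = 0
With fR = 1.10×10⁻⁴ × 1752×10³ m = 193 m/s:
V = [fR − √((fR)² − 4 fR V_g)]/2 = [193 − √(193² − 4×193×15)]/2 = 16.4 m/s
Supergeostrophic (V > V_g = 15 m/s), as expected around a high.
Converting: 16.4 m/s × 3.6 = 59.2 km/h

59.2 km/h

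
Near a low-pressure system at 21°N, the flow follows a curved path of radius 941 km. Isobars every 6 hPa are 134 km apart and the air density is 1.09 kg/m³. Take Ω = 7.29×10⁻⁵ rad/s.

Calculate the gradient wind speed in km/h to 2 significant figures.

Coriolis parameter at 21°N:
f = 2Ω sin φ = 2 × 7.29×10⁻⁵ × sin 21° = 5.23×10⁻⁵ s⁻¹
Pressure gradient: |∂P/∂n| = 600 Pa / 134000 m = 4.48×10⁻³ Pa/m
Geostrophic speed: V_g = |∂P/∂n|/(fρ) = 4.48×10⁻³/(5.23×10⁻⁵ × 1.09) = 78.6 m/s
Around a low, centrifugal force acts outward with Coriolis, so pressure-gradient force balances both:
(1/ρ)|∂P/∂n| = fV + V²/R  →  V² + fR·V − fR·V_g = 0
With fR = 5.23×10⁻⁵ × 941×10³ m = 49.2 m/s:
V = [−fR + √((fR)² + 4 fR V_g)]/2 = [−49.2 + √(49.2² + 4×49.2×78.6)]/2 = 42.3 m/s
Subgeostrophic (V < V_g = 78.6 m/s), as expected around a low.
Converting: 42.3 m/s × 3.6 = 150 km/h

150 km/h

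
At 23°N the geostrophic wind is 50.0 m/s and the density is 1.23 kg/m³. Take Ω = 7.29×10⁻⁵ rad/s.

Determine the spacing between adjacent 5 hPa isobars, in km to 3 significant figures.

143 km

Coriolis parameter at 23°N:
f = 2Ω sin φ = 2 × 7.29×10⁻⁵ × sin 23° = 5.70×10⁻⁵ s⁻¹
Geostrophic balance rearranged: |∂P/∂n| = f ρ V_g
|∂P/∂n| = 5.70×10⁻⁵ × 1.23 × 50.0 = 3.50×10⁻³ Pa/m
Isobar spacing: Δn = ΔP/|∂P/∂n| = 500 Pa / 3.50×10⁻³ Pa/m = 142712 m ≈ 143 km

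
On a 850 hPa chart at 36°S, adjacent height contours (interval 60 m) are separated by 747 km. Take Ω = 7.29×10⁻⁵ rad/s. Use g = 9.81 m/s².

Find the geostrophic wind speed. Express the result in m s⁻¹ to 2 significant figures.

Coriolis parameter at 36°S:
f = 2Ω sin φ = 2 × 7.29×10⁻⁵ × sin 36° = 8.57×10⁻⁵ s⁻¹
Height gradient: |∂Z/∂n| = 60 m / 747000 m = 8.03×10⁻⁵
On a pressure surface, geostrophic balance gives V_g = (g/f)|∂Z/∂n|:
V_g = 9.81 × 8.03×10⁻⁵ / 8.57×10⁻⁵ = 9.19 m/s

9.2 m s⁻¹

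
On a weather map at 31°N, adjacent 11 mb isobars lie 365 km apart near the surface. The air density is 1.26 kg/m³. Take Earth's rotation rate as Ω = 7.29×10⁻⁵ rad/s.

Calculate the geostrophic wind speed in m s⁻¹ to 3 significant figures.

31.9 m s⁻¹

Coriolis parameter at 31°N:
f = 2Ω sin φ = 2 × 7.29×10⁻⁵ × sin 31° = 7.51×10⁻⁵ s⁻¹
Pressure gradient: |∂P/∂n| = 1100 Pa / 365000 m = 3.01×10⁻³ Pa/m
Geostrophic balance (pressure-gradient force = Coriolis force):
V_g = (1/(fρ)) |∂P/∂n| = 3.01×10⁻³ / (7.51×10⁻⁵ × 1.26) = 31.9 m/s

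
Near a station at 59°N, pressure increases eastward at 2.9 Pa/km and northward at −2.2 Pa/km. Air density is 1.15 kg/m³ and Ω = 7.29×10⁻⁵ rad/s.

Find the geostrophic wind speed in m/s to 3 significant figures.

Coriolis parameter at 59°N:
f = 2Ω sin φ = 2 × 7.29×10⁻⁵ × sin 59° = 1.25×10⁻⁴ s⁻¹
Component geostrophic relations (x east, y north):
u_g = −(1/(fρ)) ∂P/∂y,  v_g = (1/(fρ)) ∂P/∂x
u_g = −(−2.2×10⁻³)/(1.25×10⁻⁴ × 1.15) = 15.3 m/s;  v_g = (2.9×10⁻³)/(1.25×10⁻⁴ × 1.15) = 20.2 m/s
|V_g| = √(u_g² + v_g²) = 25.3 m/s

25.3 m/s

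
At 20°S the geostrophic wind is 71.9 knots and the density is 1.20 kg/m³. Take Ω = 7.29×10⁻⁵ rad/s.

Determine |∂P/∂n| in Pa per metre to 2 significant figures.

Coriolis parameter at 20°S:
f = 2Ω sin φ = 2 × 7.29×10⁻⁵ × sin 20° = 4.99×10⁻⁵ s⁻¹
Wind speed in SI: 71.9 knots = 37.0 m/s
Geostrophic balance rearranged: |∂P/∂n| = f ρ V_g
|∂P/∂n| = 4.99×10⁻⁵ × 1.20 × 37.0 = 2.21×10⁻³ Pa/m

2.2×10⁻³ Pa/m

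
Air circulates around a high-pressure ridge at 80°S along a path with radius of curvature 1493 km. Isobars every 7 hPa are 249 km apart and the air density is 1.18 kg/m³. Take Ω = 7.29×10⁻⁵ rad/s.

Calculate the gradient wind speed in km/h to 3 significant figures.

Coriolis parameter at 80°S:
f = 2Ω sin φ = 2 × 7.29×10⁻⁵ × sin 80° = 1.44×10⁻⁴ s⁻¹
Pressure gradient: |∂P/∂n| = 700 Pa / 249000 m = 2.81×10⁻³ Pa/m
Geostrophic speed: V_g = |∂P/∂n|/(fρ) = 2.81×10⁻³/(1.44×10⁻⁴ × 1.18) = 16.6 m/s
Around a high, pressure-gradient force acts outward with centrifugal, so Coriolis balances both:
fV = (1/ρ)|∂P/∂n| + V²/R  →  V² − fR·V + fR·V_g = 0
With fR = 1.44×10⁻⁴ × 1493×10³ m = 214 m/s:
V = [fR − √((fR)² − 4 fR V_g)]/2 = [214 − √(214² − 4×214×16.6)]/2 = 18.1 m/s
Supergeostrophic (V > V_g = 16.6 m/s), as expected around a high.
Converting: 18.1 m/s × 3.6 = 65.2 km/h

65.2 km/h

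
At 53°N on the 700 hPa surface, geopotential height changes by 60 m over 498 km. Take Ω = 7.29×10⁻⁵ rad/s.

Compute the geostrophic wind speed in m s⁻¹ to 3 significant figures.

10.2 m s⁻¹

Coriolis parameter at 53°N:
f = 2Ω sin φ = 2 × 7.29×10⁻⁵ × sin 53° = 1.16×10⁻⁴ s⁻¹
Height gradient: |∂Z/∂n| = 60 m / 498000 m = 1.20×10⁻⁴
On a pressure surface, geostrophic balance gives V_g = (g/f)|∂Z/∂n|:
V_g = 9.81 × 1.20×10⁻⁴ / 1.16×10⁻⁴ = 10.2 m/s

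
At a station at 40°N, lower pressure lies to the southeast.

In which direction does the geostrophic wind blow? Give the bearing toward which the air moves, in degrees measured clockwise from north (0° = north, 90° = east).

The pressure-gradient force points toward the southeast (bearing 135°).
Geostrophic balance: in the Northern Hemisphere the Coriolis force deflects motion to the right, so the geostrophic wind blows 90° to the right of the pressure-gradient force (low pressure on the left).
Rotating 135° by 90° clockwise gives 225° — the wind blows toward the southwest.

225°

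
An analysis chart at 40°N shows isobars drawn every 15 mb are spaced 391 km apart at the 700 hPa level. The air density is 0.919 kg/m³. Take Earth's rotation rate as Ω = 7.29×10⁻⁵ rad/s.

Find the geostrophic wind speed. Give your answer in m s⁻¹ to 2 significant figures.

Coriolis parameter at 40°N:
f = 2Ω sin φ = 2 × 7.29×10⁻⁵ × sin 40° = 9.37×10⁻⁵ s⁻¹
Pressure gradient: |∂P/∂n| = 1500 Pa / 391000 m = 3.84×10⁻³ Pa/m
Geostrophic balance (pressure-gradient force = Coriolis force):
V_g = (1/(fρ)) |∂P/∂n| = 3.84×10⁻³ / (9.37×10⁻⁵ × 0.919) = 44.5 m/s

45 m s⁻¹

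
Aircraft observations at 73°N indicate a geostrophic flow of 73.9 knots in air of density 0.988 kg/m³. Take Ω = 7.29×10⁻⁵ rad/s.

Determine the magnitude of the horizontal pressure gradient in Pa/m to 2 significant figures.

Coriolis parameter at 73°N:
f = 2Ω sin φ = 2 × 7.29×10⁻⁵ × sin 73° = 1.39×10⁻⁴ s⁻¹
Wind speed in SI: 73.9 knots = 38.0 m/s
Geostrophic balance rearranged: |∂P/∂n| = f ρ V_g
|∂P/∂n| = 1.39×10⁻⁴ × 0.988 × 38.0 = 5.24×10⁻³ Pa/m

5.2×10⁻³ Pa/m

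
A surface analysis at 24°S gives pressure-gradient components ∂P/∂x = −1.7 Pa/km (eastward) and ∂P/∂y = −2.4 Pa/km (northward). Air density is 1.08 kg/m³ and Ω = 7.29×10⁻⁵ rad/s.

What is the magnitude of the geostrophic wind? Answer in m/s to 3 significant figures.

Coriolis parameter at 24°S:
f = 2Ω sin φ = 2 × 7.29×10⁻⁵ × sin 24° = 5.93×10⁻⁵ s⁻¹
In the Southern Hemisphere f is negative: f = −5.93×10⁻⁵ s⁻¹.
Component geostrophic relations (x east, y north):
u_g = −(1/(fρ)) ∂P/∂y,  v_g = (1/(fρ)) ∂P/∂x
u_g = −(−2.4×10⁻³)/(−5.93×10⁻⁵ × 1.08) = −37.5 m/s;  v_g = (−1.7×10⁻³)/(−5.93×10⁻⁵ × 1.08) = 26.5 m/s
|V_g| = √(u_g² + v_g²) = 45.9 m/s

45.9 m/s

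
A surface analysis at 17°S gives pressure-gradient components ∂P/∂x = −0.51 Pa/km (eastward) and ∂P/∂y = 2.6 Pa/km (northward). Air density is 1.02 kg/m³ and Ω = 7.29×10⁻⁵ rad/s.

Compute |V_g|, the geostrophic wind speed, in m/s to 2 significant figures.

61 m/s

Coriolis parameter at 17°S:
f = 2Ω sin φ = 2 × 7.29×10⁻⁵ × sin 17° = 4.26×10⁻⁵ s⁻¹
In the Southern Hemisphere f is negative: f = −4.26×10⁻⁵ s⁻¹.
Component geostrophic relations (x east, y north):
u_g = −(1/(fρ)) ∂P/∂y,  v_g = (1/(fρ)) ∂P/∂x
u_g = −(2.6×10⁻³)/(−4.26×10⁻⁵ × 1.02) = 59.8 m/s;  v_g = (−0.51×10⁻³)/(−4.26×10⁻⁵ × 1.02) = 11.7 m/s
|V_g| = √(u_g² + v_g²) = 60.9 m/s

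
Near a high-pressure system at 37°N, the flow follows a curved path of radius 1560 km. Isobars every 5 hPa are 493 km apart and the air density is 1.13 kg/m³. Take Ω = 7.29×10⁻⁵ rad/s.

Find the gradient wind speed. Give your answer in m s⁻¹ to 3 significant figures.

Coriolis parameter at 37°N:
f = 2Ω sin φ = 2 × 7.29×10⁻⁵ × sin 37° = 8.77×10⁻⁵ s⁻¹
Pressure gradient: |∂P/∂n| = 500 Pa / 493000 m = 1.01×10⁻³ Pa/m
Geostrophic speed: V_g = |∂P/∂n|/(fρ) = 1.01×10⁻³/(8.77×10⁻⁵ × 1.13) = 10.2 m/s
Around a high, pressure-gradient force acts outward with centrifugal, so Coriolis balances both:
fV = (1/ρ)|∂P/∂n| + V²/R  →  V² − fR·V + fR·V_g = 0
With fR = 8.77×10⁻⁵ × 1560×10³ m = 137 m/s:
V = [fR − √((fR)² − 4 fR V_g)]/2 = [137 − √(137² − 4×137×10.2)]/2 = 11.1 m/s
Supergeostrophic (V > V_g = 10.2 m/s), as expected around a high.

11.1 m s⁻¹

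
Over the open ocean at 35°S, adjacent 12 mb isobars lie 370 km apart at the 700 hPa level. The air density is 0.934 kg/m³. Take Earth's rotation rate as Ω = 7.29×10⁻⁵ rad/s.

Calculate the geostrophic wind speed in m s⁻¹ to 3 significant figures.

41.5 m s⁻¹

Coriolis parameter at 35°S:
f = 2Ω sin φ = 2 × 7.29×10⁻⁵ × sin 35° = 8.36×10⁻⁵ s⁻¹
Pressure gradient: |∂P/∂n| = 1200 Pa / 370000 m = 3.24×10⁻³ Pa/m
Geostrophic balance (pressure-gradient force = Coriolis force):
V_g = (1/(fρ)) |∂P/∂n| = 3.24×10⁻³ / (8.36×10⁻⁵ × 0.934) = 41.5 m/s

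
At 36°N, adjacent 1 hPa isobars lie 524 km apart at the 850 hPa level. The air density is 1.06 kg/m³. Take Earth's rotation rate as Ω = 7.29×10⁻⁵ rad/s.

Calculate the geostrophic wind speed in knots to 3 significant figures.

4.08 knots

Coriolis parameter at 36°N:
f = 2Ω sin φ = 2 × 7.29×10⁻⁵ × sin 36° = 8.57×10⁻⁵ s⁻¹
Pressure gradient: |∂P/∂n| = 100 Pa / 524000 m = 1.91×10⁻⁴ Pa/m
Geostrophic balance (pressure-gradient force = Coriolis force):
V_g = (1/(fρ)) |∂P/∂n| = 1.91×10⁻⁴ / (8.57×10⁻⁵ × 1.06) = 2.10 m/s
Converting: 2.10 m/s × 1.944 = 4.08 knots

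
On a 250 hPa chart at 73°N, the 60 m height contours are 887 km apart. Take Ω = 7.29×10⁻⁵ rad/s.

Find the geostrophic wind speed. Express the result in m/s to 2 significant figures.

4.8 m/s

Coriolis parameter at 73°N:
f = 2Ω sin φ = 2 × 7.29×10⁻⁵ × sin 73° = 1.39×10⁻⁴ s⁻¹
Height gradient: |∂Z/∂n| = 60 m / 887000 m = 6.76×10⁻⁵
On a pressure surface, geostrophic balance gives V_g = (g/f)|∂Z/∂n|:
V_g = 9.81 × 6.76×10⁻⁵ / 1.39×10⁻⁴ = 4.76 m/s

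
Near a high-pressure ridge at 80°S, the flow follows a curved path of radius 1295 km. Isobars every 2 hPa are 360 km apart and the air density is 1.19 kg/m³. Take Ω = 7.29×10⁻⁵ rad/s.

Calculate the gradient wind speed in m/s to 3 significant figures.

Coriolis parameter at 80°S:
f = 2Ω sin φ = 2 × 7.29×10⁻⁵ × sin 80° = 1.44×10⁻⁴ s⁻¹
Pressure gradient: |∂P/∂n| = 200 Pa / 360000 m = 5.56×10⁻⁴ Pa/m
Geostrophic speed: V_g = |∂P/∂n|/(fρ) = 5.56×10⁻⁴/(1.44×10⁻⁴ × 1.19) = 3.25 m/s
Around a high, pressure-gradient force acts outward with centrifugal, so Coriolis balances both:
fV = (1/ρ)|∂P/∂n| + V²/R  →  V² − fR·V + fR·V_g = 0
With fR = 1.44×10⁻⁴ × 1295×10³ m = 186 m/s:
V = [fR − √((fR)² − 4 fR V_g)]/2 = [186 − √(186² − 4×186×3.25)]/2 = 3.31 m/s
Supergeostrophic (V > V_g = 3.25 m/s), as expected around a high.

3.31 m/s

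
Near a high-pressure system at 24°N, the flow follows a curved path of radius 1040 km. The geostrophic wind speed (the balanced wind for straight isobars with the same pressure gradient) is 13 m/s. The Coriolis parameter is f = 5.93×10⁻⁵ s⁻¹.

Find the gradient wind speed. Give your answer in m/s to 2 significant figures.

19 m/s

Around a high, pressure-gradient force acts outward with centrifugal, so Coriolis balances both:
fV = (1/ρ)|∂P/∂n| + V²/R  →  V² − fR·V + fR·V_g = 0
With fR = 5.93×10⁻⁵ × 1040×10³ m = 61.7 m/s:
V = [fR − √((fR)² − 4 fR V_g)]/2 = [61.7 − √(61.7² − 4×61.7×13)]/2 = 18.6 m/s
Supergeostrophic (V > V_g = 13 m/s), as expected around a high.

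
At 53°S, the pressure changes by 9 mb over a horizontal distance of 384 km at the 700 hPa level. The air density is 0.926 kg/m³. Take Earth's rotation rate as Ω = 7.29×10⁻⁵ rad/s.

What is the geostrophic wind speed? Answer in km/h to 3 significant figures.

78.3 km/h

Coriolis parameter at 53°S:
f = 2Ω sin φ = 2 × 7.29×10⁻⁵ × sin 53° = 1.16×10⁻⁴ s⁻¹
Pressure gradient: |∂P/∂n| = 900 Pa / 384000 m = 2.34×10⁻³ Pa/m
Geostrophic balance (pressure-gradient force = Coriolis force):
V_g = (1/(fρ)) |∂P/∂n| = 2.34×10⁻³ / (1.16×10⁻⁴ × 0.926) = 21.7 m/s
Converting: 21.7 m/s × 3.6 = 78.3 km/h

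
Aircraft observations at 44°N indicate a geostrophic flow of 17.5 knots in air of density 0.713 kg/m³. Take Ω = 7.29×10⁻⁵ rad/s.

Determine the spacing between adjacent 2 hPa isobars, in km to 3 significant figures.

Coriolis parameter at 44°N:
f = 2Ω sin φ = 2 × 7.29×10⁻⁵ × sin 44° = 1.01×10⁻⁴ s⁻¹
Wind speed in SI: 17.5 knots = 9.00 m/s
Geostrophic balance rearranged: |∂P/∂n| = f ρ V_g
|∂P/∂n| = 1.01×10⁻⁴ × 0.713 × 9.00 = 6.50×10⁻⁴ Pa/m
Isobar spacing: Δn = ΔP/|∂P/∂n| = 200 Pa / 6.50×10⁻⁴ Pa/m = 307635 m ≈ 308 km

308 km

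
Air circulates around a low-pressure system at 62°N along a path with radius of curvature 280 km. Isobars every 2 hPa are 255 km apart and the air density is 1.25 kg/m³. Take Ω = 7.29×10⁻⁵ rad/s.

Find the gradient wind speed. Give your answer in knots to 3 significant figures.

Coriolis parameter at 62°N:
f = 2Ω sin φ = 2 × 7.29×10⁻⁵ × sin 62° = 1.29×10⁻⁴ s⁻¹
Pressure gradient: |∂P/∂n| = 200 Pa / 255000 m = 7.84×10⁻⁴ Pa/m
Geostrophic speed: V_g = |∂P/∂n|/(fρ) = 7.84×10⁻⁴/(1.29×10⁻⁴ × 1.25) = 4.87 m/s
Around a low, centrifugal force acts outward with Coriolis, so pressure-gradient force balances both:
(1/ρ)|∂P/∂n| = fV + V²/R  →  V² + fR·V − fR·V_g = 0
With fR = 1.29×10⁻⁴ × 280×10³ m = 36.0 m/s:
V = [−fR + √((fR)² + 4 fR V_g)]/2 = [−36.0 + √(36.0² + 4×36.0×4.87)]/2 = 4.35 m/s
Subgeostrophic (V < V_g = 4.87 m/s), as expected around a low.
Converting: 4.35 m/s × 1.944 = 8.45 knots

8.45 knots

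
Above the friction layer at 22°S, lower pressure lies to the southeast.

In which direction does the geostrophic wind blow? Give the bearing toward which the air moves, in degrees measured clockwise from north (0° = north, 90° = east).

045°

The pressure-gradient force points toward the southeast (bearing 135°).
Geostrophic balance: in the Southern Hemisphere the Coriolis force deflects motion to the left, so the geostrophic wind blows 90° to the left of the pressure-gradient force (low pressure on the right).
Rotating 135° by 90° counterclockwise gives 045° — the wind blows toward the northeast.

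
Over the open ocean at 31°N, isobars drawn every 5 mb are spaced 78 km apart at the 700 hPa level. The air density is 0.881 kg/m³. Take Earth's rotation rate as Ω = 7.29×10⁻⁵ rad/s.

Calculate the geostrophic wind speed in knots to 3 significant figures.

Coriolis parameter at 31°N:
f = 2Ω sin φ = 2 × 7.29×10⁻⁵ × sin 31° = 7.51×10⁻⁵ s⁻¹
Pressure gradient: |∂P/∂n| = 500 Pa / 78000 m = 6.41×10⁻³ Pa/m
Geostrophic balance (pressure-gradient force = Coriolis force):
V_g = (1/(fρ)) |∂P/∂n| = 6.41×10⁻³ / (7.51×10⁻⁵ × 0.881) = 96.9 m/s
Converting: 96.9 m/s × 1.944 = 188 knots

188 knots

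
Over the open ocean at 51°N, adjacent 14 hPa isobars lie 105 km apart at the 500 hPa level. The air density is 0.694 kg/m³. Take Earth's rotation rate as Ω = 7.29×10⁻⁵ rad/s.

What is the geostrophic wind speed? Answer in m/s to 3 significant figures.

Coriolis parameter at 51°N:
f = 2Ω sin φ = 2 × 7.29×10⁻⁵ × sin 51° = 1.13×10⁻⁴ s⁻¹
Pressure gradient: |∂P/∂n| = 1400 Pa / 105000 m = 1.33×10⁻² Pa/m
Geostrophic balance (pressure-gradient force = Coriolis force):
V_g = (1/(fρ)) |∂P/∂n| = 1.33×10⁻² / (1.13×10⁻⁴ × 0.694) = 170 m/s

170 m/s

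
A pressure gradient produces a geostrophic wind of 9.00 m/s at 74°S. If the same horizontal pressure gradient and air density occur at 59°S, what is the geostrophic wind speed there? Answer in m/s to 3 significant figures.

10.1 m/s

With the same pressure gradient and density, V_g ∝ 1/f ∝ 1/sin φ.
V₂ = V₁ · sin φ₁ / sin φ₂ = 9.00 × sin 74° / sin 59°
V₂ = 9.00 × 0.9613/0.8572 = 10.1 m/s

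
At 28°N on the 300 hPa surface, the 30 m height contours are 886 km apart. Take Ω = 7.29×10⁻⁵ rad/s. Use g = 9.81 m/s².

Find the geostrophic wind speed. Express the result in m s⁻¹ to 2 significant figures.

4.9 m s⁻¹

Coriolis parameter at 28°N:
f = 2Ω sin φ = 2 × 7.29×10⁻⁵ × sin 28° = 6.84×10⁻⁵ s⁻¹
Height gradient: |∂Z/∂n| = 30 m / 886000 m = 3.39×10⁻⁵
On a pressure surface, geostrophic balance gives V_g = (g/f)|∂Z/∂n|:
V_g = 9.81 × 3.39×10⁻⁵ / 6.84×10⁻⁵ = 4.85 m/s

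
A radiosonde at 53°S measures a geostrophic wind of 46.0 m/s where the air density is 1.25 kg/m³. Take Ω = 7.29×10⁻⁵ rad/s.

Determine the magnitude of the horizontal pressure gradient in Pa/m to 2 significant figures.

6.7×10⁻³ Pa/m

Coriolis parameter at 53°S:
f = 2Ω sin φ = 2 × 7.29×10⁻⁵ × sin 53° = 1.16×10⁻⁴ s⁻¹
Geostrophic balance rearranged: |∂P/∂n| = f ρ V_g
|∂P/∂n| = 1.16×10⁻⁴ × 1.25 × 46.0 = 6.70×10⁻³ Pa/m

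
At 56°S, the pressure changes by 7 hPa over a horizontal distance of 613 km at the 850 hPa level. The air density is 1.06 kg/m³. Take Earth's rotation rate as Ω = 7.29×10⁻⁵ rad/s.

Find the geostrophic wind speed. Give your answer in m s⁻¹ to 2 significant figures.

8.9 m s⁻¹

Coriolis parameter at 56°S:
f = 2Ω sin φ = 2 × 7.29×10⁻⁵ × sin 56° = 1.21×10⁻⁴ s⁻¹
Pressure gradient: |∂P/∂n| = 700 Pa / 613000 m = 1.14×10⁻³ Pa/m
Geostrophic balance (pressure-gradient force = Coriolis force):
V_g = (1/(fρ)) |∂P/∂n| = 1.14×10⁻³ / (1.21×10⁻⁴ × 1.06) = 8.91 m/s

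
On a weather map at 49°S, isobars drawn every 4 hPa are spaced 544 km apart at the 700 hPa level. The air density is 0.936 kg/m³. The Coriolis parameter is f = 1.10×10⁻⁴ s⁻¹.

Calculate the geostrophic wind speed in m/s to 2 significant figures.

Pressure gradient: |∂P/∂n| = 400 Pa / 544000 m = 7.35×10⁻⁴ Pa/m
Geostrophic balance (pressure-gradient force = Coriolis force):
V_g = (1/(fρ)) |∂P/∂n| = 7.35×10⁻⁴ / (1.10×10⁻⁴ × 0.936) = 7.14 m/s

7.1 m/s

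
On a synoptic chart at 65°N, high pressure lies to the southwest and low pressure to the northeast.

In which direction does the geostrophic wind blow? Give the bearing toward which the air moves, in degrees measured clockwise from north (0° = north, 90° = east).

The pressure-gradient force points toward the northeast (bearing 045°).
Geostrophic balance: in the Northern Hemisphere the Coriolis force deflects motion to the right, so the geostrophic wind blows 90° to the right of the pressure-gradient force (low pressure on the left).
Rotating 045° by 90° clockwise gives 135° — the wind blows toward the southeast.

135°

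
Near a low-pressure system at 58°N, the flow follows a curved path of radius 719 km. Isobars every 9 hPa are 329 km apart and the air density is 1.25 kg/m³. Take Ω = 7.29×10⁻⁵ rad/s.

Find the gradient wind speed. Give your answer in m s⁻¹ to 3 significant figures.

15.1 m s⁻¹

Coriolis parameter at 58°N:
f = 2Ω sin φ = 2 × 7.29×10⁻⁵ × sin 58° = 1.24×10⁻⁴ s⁻¹
Pressure gradient: |∂P/∂n| = 900 Pa / 329000 m = 2.74×10⁻³ Pa/m
Geostrophic speed: V_g = |∂P/∂n|/(fρ) = 2.74×10⁻³/(1.24×10⁻⁴ × 1.25) = 17.7 m/s
Around a low, centrifugal force acts outward with Coriolis, so pressure-gradient force balances both:
(1/ρ)|∂P/∂n| = fV + V²/R  →  V² + fR·V − fR·V_g = 0
With fR = 1.24×10⁻⁴ × 719×10³ m = 88.9 m/s:
V = [−fR + √((fR)² + 4 fR V_g)]/2 = [−88.9 + √(88.9² + 4×88.9×17.7)]/2 = 15.1 m/s
Subgeostrophic (V < V_g = 17.7 m/s), as expected around a low.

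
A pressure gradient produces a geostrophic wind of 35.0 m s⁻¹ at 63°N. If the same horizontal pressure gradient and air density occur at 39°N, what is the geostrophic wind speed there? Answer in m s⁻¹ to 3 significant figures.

49.6 m s⁻¹

With the same pressure gradient and density, V_g ∝ 1/f ∝ 1/sin φ.
V₂ = V₁ · sin φ₁ / sin φ₂ = 35.0 × sin 63° / sin 39°
V₂ = 35.0 × 0.8910/0.6293 = 49.6 m s⁻¹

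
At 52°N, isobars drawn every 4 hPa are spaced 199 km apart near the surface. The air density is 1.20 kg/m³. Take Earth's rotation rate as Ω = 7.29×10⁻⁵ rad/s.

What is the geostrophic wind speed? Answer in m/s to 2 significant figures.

15 m/s

Coriolis parameter at 52°N:
f = 2Ω sin φ = 2 × 7.29×10⁻⁵ × sin 52° = 1.15×10⁻⁴ s⁻¹
Pressure gradient: |∂P/∂n| = 400 Pa / 199000 m = 2.01×10⁻³ Pa/m
Geostrophic balance (pressure-gradient force = Coriolis force):
V_g = (1/(fρ)) |∂P/∂n| = 2.01×10⁻³ / (1.15×10⁻⁴ × 1.20) = 14.6 m/s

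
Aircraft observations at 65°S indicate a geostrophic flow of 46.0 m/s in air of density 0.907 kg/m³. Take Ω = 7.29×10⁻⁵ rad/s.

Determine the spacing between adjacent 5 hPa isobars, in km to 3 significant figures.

90.7 km

Coriolis parameter at 65°S:
f = 2Ω sin φ = 2 × 7.29×10⁻⁵ × sin 65° = 1.32×10⁻⁴ s⁻¹
Geostrophic balance rearranged: |∂P/∂n| = f ρ V_g
|∂P/∂n| = 1.32×10⁻⁴ × 0.907 × 46.0 = 5.51×10⁻³ Pa/m
Isobar spacing: Δn = ΔP/|∂P/∂n| = 500 Pa / 5.51×10⁻³ Pa/m = 90693 m ≈ 90.7 km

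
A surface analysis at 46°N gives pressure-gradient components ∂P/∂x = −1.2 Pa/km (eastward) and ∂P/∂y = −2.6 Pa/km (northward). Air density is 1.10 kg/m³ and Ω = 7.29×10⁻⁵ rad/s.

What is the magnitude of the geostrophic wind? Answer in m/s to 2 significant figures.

25 m/s

Coriolis parameter at 46°N:
f = 2Ω sin φ = 2 × 7.29×10⁻⁵ × sin 46° = 1.05×10⁻⁴ s⁻¹
Component geostrophic relations (x east, y north):
u_g = −(1/(fρ)) ∂P/∂y,  v_g = (1/(fρ)) ∂P/∂x
u_g = −(−2.6×10⁻³)/(1.05×10⁻⁴ × 1.10) = 22.5 m/s;  v_g = (−1.2×10⁻³)/(1.05×10⁻⁴ × 1.10) = −10.4 m/s
|V_g| = √(u_g² + v_g²) = 24.8 m/s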